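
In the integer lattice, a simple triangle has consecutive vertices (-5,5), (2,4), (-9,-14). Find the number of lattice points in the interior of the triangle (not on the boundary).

68

Using the shoelace formula, 2A = |((-5)·4 − 2·5) + (2·(-14) − (-9)·4) + ((-9)·5 − (-5)·(-14))| = 137, so the area is 68.5.
Along each edge there are gcd(|Δx|,|Δy|)+1 lattice points, so counting each shared vertex once the boundary has gcd(7,1) + gcd(11,18) + gcd(4,19) = 1+1+1 = 3.
Pick's theorem gives I = A − B/2 + 1 = 68.5 − 3/2 + 1 = 68.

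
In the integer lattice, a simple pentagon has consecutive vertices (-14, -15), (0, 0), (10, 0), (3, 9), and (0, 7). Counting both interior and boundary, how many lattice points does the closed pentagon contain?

Using the shoelace formula, 2A = |[(-14)·0 − 0·(-15)] + [0·0 − 10·0] + [10·9 − 3·0] + [3·7 − 0·9] + [0·(-15) − (-14)·7]| = 209, so the area is 209/2.
The number of boundary lattice points is Σ gcd(|Δx|,|Δy|) = gcd(14,15) + gcd(10,0) + gcd(7,9) + gcd(3,2) + gcd(14,22) = 1+10+1+1+2 = 15.
Pick's theorem gives I = A − B/2 + 1 = 209/2 − 15/2 + 1 = 98, so the closed region contains I + B = 98 + 15 = 113 lattice points.

113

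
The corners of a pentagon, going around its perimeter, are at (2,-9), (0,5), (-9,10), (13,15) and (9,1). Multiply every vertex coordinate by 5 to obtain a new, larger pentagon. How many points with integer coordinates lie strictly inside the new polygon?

5171

Using the shoelace formula, 2A = |(2·5 − 0·(-9)) + (0·10 − (-9)·5) + ((-9)·15 − 13·10) + (13·1 − 9·15) + (9·(-9) − 2·1)| = 415, so the area is 207.5.
Summing gcd(|Δx|,|Δy|) over the edges gives the boundary count: gcd(2,14) + gcd(9,5) + gcd(22,5) + gcd(4,14) + gcd(7,10) = 2+1+1+2+1 = 7.
Scaling by 5 multiplies the area by 5² = 25 (so the new area is 5187.5) and multiplies the boundary lattice-point count by 5, giving 35.
By Pick's theorem, the interior count of the dilated polygon is 5187.5 − 35/2 + 1 = 5171.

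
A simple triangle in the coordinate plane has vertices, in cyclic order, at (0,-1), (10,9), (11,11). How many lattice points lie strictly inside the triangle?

0

By the shoelace formula, twice the signed area is |[0·9 − 10·(-1)] + [10·11 − 11·9] + [11·(-1) − 0·11]| = 10, so the area is 5.
The number of boundary lattice points is Σ gcd(|Δx|,|Δy|) = gcd(10,10) + gcd(1,2) + gcd(11,12) = 10+1+1 = 12.
By Pick's theorem A = I + B/2 − 1, so I = 5 − 12/2 + 1 = 0.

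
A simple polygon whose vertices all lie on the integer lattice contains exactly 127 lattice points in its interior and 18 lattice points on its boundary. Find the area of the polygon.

135

By Pick's theorem, A = I + B/2 − 1 = 127 + 18/2 − 1 = 135.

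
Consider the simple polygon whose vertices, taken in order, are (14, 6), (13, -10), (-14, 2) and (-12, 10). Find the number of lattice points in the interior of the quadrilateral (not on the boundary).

Using the shoelace formula, 2A = |(14·(-10) − 13·6) + (13·2 − (-14)·(-10)) + ((-14)·10 − (-12)·2) + ((-12)·6 − 14·10)| = 660, so the area is 330.
Along each edge there are gcd(|Δx|,|Δy|)+1 lattice points, so counting each shared vertex once the boundary has gcd(1,16) + gcd(27,12) + gcd(2,8) + gcd(26,4) = 1+3+2+2 = 8.
Pick's theorem gives I = A − B/2 + 1 = 330 − 8/2 + 1 = 327.

327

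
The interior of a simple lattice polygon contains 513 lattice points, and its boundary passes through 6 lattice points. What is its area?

515

By Pick's theorem, A = I + B/2 − 1 = 513 + 6/2 − 1 = 515.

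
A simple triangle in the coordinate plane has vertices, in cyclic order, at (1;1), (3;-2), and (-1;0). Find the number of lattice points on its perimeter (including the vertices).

4

Summing gcd(|Δx|,|Δy|) over the edges gives the boundary count: gcd(2,3) + gcd(4,2) + gcd(2,1) = 1+2+1 = 4.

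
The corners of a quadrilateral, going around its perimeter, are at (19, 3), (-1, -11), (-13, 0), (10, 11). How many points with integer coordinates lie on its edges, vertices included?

5

The number of boundary lattice points is Σ gcd(|Δx|,|Δy|) = gcd(20,14) + gcd(12,11) + gcd(23,11) + gcd(9,8) = 2+1+1+1 = 5.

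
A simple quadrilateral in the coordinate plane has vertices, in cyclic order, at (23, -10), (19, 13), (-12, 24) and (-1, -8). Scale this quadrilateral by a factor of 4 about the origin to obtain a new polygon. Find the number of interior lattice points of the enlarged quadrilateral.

By the shoelace formula, twice the signed area is |(23·13 − 19·(-10)) + (19·24 − (-12)·13) + ((-12)·(-8) − (-1)·24) + ((-1)·(-10) − 23·(-8))| = 1415, so the area is 1415/2.
The number of boundary lattice points is Σ gcd(|Δx|,|Δy|) = gcd(4,23) + gcd(31,11) + gcd(11,32) + gcd(24,2) = 1+1+1+2 = 5.
Scaling by 4 multiplies the area by 4² = 16 (so the new area is 11320) and multiplies the boundary lattice-point count by 4, giving 20.
By Pick's theorem, the interior count of the dilated polygon is 11320 − 20/2 + 1 = 11311.

11311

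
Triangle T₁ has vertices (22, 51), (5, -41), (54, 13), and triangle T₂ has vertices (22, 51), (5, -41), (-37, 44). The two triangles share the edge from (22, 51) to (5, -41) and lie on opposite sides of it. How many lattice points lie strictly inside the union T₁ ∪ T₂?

The union is the simple quadrilateral with vertices (22, 51), (54, 13), (5, -41), (-37, 44) in order.
Using the shoelace formula, 2A = |(22·13 − 54·51) + (54·(-41) − 5·13) + (5·44 − (-37)·(-41)) + ((-37)·51 − 22·44)| = 8899, so the area is 4449.5.
Summing gcd(|Δx|,|Δy|) over the edges gives the boundary count: gcd(32,38) + gcd(49,54) + gcd(42,85) + gcd(59,7) = 2+1+1+1 = 5.
By Pick's theorem I = A − B/2 + 1 = 4449.5 − 5/2 + 1 = 4448.

4448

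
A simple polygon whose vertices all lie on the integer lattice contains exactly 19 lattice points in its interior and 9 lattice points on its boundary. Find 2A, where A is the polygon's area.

45

Pick's theorem states A = I + B/2 − 1, so A = 19 + 9/2 − 1 = 45/2.
Hence 2A = 45.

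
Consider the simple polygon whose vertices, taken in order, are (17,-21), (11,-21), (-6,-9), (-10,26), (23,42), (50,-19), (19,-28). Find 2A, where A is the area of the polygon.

5114

The shoelace formula gives twice the area as |(17·(-21) − 11·(-21)) + (11·(-9) − (-6)·(-21)) + ((-6)·26 − (-10)·(-9)) + ((-10)·42 − 23·26) + (23·(-19) − 50·42) + (50·(-28) − 19·(-19)) + (19·(-21) − 17·(-28))| = 5114, so the area is 2557.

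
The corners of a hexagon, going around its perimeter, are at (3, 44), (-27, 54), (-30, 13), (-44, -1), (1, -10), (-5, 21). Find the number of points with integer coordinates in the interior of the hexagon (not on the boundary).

1658

By the shoelace formula, twice the signed area is |(3·54 − (-27)·44) + ((-27)·13 − (-30)·54) + ((-30)·(-1) − (-44)·13) + ((-44)·(-10) − 1·(-1)) + (1·21 − (-5)·(-10)) + ((-5)·44 − 3·21)| = 3350, so the area is 1675.
Along each edge there are gcd(|Δx|,|Δy|)+1 lattice points, so counting each shared vertex once the boundary has gcd(30,10) + gcd(3,41) + gcd(14,14) + gcd(45,9) + gcd(6,31) + gcd(8,23) = 10+1+14+9+1+1 = 36.
By Pick's theorem A = I + B/2 − 1, so I = 1675 − 36/2 + 1 = 1658.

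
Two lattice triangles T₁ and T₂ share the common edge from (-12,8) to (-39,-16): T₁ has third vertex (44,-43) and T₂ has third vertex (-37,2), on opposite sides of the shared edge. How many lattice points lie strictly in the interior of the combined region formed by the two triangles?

The union is the simple quadrilateral with vertices (-12,8), (44,-43), (-39,-16), (-37,2) in order.
By the shoelace formula, twice the signed area is |((-12)·(-43) − 44·8) + (44·(-16) − (-39)·(-43)) + ((-39)·2 − (-37)·(-16)) + ((-37)·8 − (-12)·2)| = 3159, so the area is 3159/2.
Summing gcd(|Δx|,|Δy|) over the edges gives the boundary count: gcd(56,51) + gcd(83,27) + gcd(2,18) + gcd(25,6) = 1+1+2+1 = 5.
By Pick's theorem I = A − B/2 + 1 = 3159/2 − 5/2 + 1 = 1578.

1578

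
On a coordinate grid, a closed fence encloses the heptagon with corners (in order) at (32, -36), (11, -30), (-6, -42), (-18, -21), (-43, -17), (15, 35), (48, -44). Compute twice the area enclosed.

The shoelace formula gives twice the area as |[32·(-30) − 11·(-36)] + [11·(-42) − (-6)·(-30)] + [(-6)·(-21) − (-18)·(-42)] + [(-18)·(-17) − (-43)·(-21)] + [(-43)·35 − 15·(-17)] + [15·(-44) − 48·35] + [48·(-36) − 32·(-44)]| = 6343, so the area is 3171.5.

6343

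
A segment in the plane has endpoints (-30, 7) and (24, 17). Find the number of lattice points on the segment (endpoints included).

3

The number of lattice points on a segment between lattice points is gcd(|Δx|,|Δy|) + 1 = gcd(54,10) + 1 = 2 + 1 = 3.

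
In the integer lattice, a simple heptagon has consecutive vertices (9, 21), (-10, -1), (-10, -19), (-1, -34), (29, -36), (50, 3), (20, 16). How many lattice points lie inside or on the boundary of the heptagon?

Using the shoelace formula, 2A = |(9·(-1) − (-10)·21) + ((-10)·(-19) − (-10)·(-1)) + ((-10)·(-34) − (-1)·(-19)) + ((-1)·(-36) − 29·(-34)) + (29·3 − 50·(-36)) + (50·16 − 20·3) + (20·21 − 9·16)| = 4627, so the area is 4627/2.
Along each edge there are gcd(|Δx|,|Δy|)+1 lattice points, so counting each shared vertex once the boundary has gcd(19,22) + gcd(0,18) + gcd(9,15) + gcd(30,2) + gcd(21,39) + gcd(30,13) + gcd(11,5) = 1+18+3+2+3+1+1 = 29.
Pick's theorem gives I = A − B/2 + 1 = 4627/2 − 29/2 + 1 = 2300, so the closed region contains I + B = 2300 + 29 = 2329 lattice points.

2329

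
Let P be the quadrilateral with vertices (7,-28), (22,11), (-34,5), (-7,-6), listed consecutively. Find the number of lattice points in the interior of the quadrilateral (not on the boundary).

By the shoelace formula, twice the signed area is |[7·11 − 22·(-28)] + [22·5 − (-34)·11] + [(-34)·(-6) − (-7)·5] + [(-7)·(-28) − 7·(-6)]| = 1654, so the area is 827.
Along each edge there are gcd(|Δx|,|Δy|)+1 lattice points, so counting each shared vertex once the boundary has gcd(15,39) + gcd(56,6) + gcd(27,11) + gcd(14,22) = 3+2+1+2 = 8.
By Pick's theorem A = I + B/2 − 1, so I = 827 − 8/2 + 1 = 824.

824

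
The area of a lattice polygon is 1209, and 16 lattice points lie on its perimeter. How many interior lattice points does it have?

From Pick's theorem, I = A − B/2 + 1 = 1209 − 16/2 + 1 = 1202.

1202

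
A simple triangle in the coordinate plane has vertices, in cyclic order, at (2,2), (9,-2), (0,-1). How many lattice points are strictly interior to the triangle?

The shoelace formula gives twice the area as |[2·(-2) − 9·2] + [9·(-1) − 0·(-2)] + [0·2 − 2·(-1)]| = 29, so the area is 14.5.
Summing gcd(|Δx|,|Δy|) over the edges gives the boundary count: gcd(7,4) + gcd(9,1) + gcd(2,3) = 1+1+1 = 3.
By Pick's theorem A = I + B/2 − 1, so I = 14.5 − 3/2 + 1 = 14.

14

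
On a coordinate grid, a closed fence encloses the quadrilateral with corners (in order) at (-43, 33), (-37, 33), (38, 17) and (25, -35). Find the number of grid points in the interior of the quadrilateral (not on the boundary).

2215

Using the shoelace formula, 2A = |((-43)·33 − (-37)·33) + ((-37)·17 − 38·33) + (38·(-35) − 25·17) + (25·33 − (-43)·(-35))| = 4516, so the area is 2258.
Summing gcd(|Δx|,|Δy|) over the edges gives the boundary count: gcd(6,0) + gcd(75,16) + gcd(13,52) + gcd(68,68) = 6+1+13+68 = 88.
Pick's theorem gives I = A − B/2 + 1 = 2258 − 88/2 + 1 = 2215.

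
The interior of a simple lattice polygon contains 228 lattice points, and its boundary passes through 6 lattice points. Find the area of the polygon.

230

Pick's theorem states A = I + B/2 − 1, so A = 228 + 6/2 − 1 = 230.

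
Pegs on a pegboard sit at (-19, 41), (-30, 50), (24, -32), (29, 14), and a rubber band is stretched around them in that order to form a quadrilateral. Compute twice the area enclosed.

2759

Using the shoelace formula, 2A = |[(-19)·50 − (-30)·41] + [(-30)·(-32) − 24·50] + [24·14 − 29·(-32)] + [29·41 − (-19)·14]| = 2759, so the area is 1379.5.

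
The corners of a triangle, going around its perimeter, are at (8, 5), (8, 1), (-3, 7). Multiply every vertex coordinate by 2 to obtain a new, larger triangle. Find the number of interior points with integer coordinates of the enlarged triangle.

83

The shoelace formula gives twice the area as |(8·1 − 8·5) + (8·7 − (-3)·1) + ((-3)·5 − 8·7)| = 44, so the area is 22.
Along each edge there are gcd(|Δx|,|Δy|)+1 lattice points, so counting each shared vertex once the boundary has gcd(0,4) + gcd(11,6) + gcd(11,2) = 4+1+1 = 6.
Scaling by 2 multiplies the area by 2² = 4 (so the new area is 88) and multiplies the boundary lattice-point count by 2, giving 12.
By Pick's theorem, the interior count of the dilated polygon is 88 − 12/2 + 1 = 83.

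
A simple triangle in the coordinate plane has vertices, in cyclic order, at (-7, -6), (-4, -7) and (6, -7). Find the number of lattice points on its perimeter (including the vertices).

12

The number of boundary lattice points is Σ gcd(|Δx|,|Δy|) = gcd(3,1) + gcd(10,0) + gcd(13,1) = 1+10+1 = 12.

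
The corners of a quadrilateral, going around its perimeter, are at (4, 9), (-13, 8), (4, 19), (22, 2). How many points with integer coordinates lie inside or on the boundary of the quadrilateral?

178

By the shoelace formula, twice the signed area is |[4·8 − (-13)·9] + [(-13)·19 − 4·8] + [4·2 − 22·19] + [22·9 − 4·2]| = 350, so the area is 175.
Summing gcd(|Δx|,|Δy|) over the edges gives the boundary count: gcd(17,1) + gcd(17,11) + gcd(18,17) + gcd(18,7) = 1+1+1+1 = 4.
Pick's theorem gives I = A − B/2 + 1 = 175 − 4/2 + 1 = 174, so the closed region contains I + B = 174 + 4 = 178 lattice points.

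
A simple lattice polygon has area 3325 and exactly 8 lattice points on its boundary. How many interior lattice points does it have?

3322

Pick's theorem A = I + B/2 − 1 rearranges to I = A − B/2 + 1 = 3325 − 8/2 + 1 = 3322.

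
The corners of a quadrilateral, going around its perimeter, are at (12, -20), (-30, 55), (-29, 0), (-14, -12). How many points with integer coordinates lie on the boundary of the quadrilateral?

9

The number of boundary lattice points is Σ gcd(|Δx|,|Δy|) = gcd(42,75) + gcd(1,55) + gcd(15,12) + gcd(26,8) = 3+1+3+2 = 9.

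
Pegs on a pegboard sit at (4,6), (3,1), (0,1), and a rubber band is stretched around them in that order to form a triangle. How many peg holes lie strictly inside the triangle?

By the shoelace formula, twice the signed area is |(4·1 − 3·6) + (3·1 − 0·1) + (0·6 − 4·1)| = 15, so the area is 7.5.
Summing gcd(|Δx|,|Δy|) over the edges gives the boundary count: gcd(1,5) + gcd(3,0) + gcd(4,5) = 1+3+1 = 5.
Pick's theorem gives I = A − B/2 + 1 = 7.5 − 5/2 + 1 = 6.

6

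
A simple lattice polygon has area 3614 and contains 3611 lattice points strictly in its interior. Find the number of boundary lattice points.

8

Pick's theorem gives A = I + B/2 − 1, so B = 2(A − I + 1) = 2(3614 − 3611 + 1) = 8.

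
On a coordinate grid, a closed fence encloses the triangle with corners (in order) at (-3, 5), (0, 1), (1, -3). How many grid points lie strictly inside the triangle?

The shoelace formula gives twice the area as |[(-3)·1 − 0·5] + [0·(-3) − 1·1] + [1·5 − (-3)·(-3)]| = 8, so the area is 4.
Summing gcd(|Δx|,|Δy|) over the edges gives the boundary count: gcd(3,4) + gcd(1,4) + gcd(4,8) = 1+1+4 = 6.
By Pick's theorem A = I + B/2 − 1, so I = 4 − 6/2 + 1 = 2.

2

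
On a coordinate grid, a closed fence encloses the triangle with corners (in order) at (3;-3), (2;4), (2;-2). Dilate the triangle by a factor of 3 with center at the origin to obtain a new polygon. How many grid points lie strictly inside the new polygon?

16

By the shoelace formula, twice the signed area is |[3·4 − 2·(-3)] + [2·(-2) − 2·4] + [2·(-3) − 3·(-2)]| = 6, so the area is 3.
The number of boundary lattice points is Σ gcd(|Δx|,|Δy|) = gcd(1,7) + gcd(0,6) + gcd(1,1) = 1+6+1 = 8.
Scaling by 3 multiplies the area by 3² = 9 (so the new area is 27) and multiplies the boundary lattice-point count by 3, giving 24.
By Pick's theorem, the interior count of the dilated polygon is 27 − 24/2 + 1 = 16.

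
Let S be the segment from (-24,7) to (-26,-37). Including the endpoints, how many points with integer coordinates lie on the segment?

3

The number of lattice points on a segment between lattice points is gcd(|Δx|,|Δy|) + 1 = gcd(2,44) + 1 = 2 + 1 = 3.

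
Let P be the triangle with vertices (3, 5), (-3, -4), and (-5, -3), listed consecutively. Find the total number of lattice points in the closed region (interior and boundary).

19

By the shoelace formula, twice the signed area is |(3·(-4) − (-3)·5) + ((-3)·(-3) − (-5)·(-4)) + ((-5)·5 − 3·(-3))| = 24, so the area is 12.
Summing gcd(|Δx|,|Δy|) over the edges gives the boundary count: gcd(6,9) + gcd(2,1) + gcd(8,8) = 3+1+8 = 12.
Pick's theorem gives I = A − B/2 + 1 = 12 − 12/2 + 1 = 7, so the closed region contains I + B = 7 + 12 = 19 lattice points.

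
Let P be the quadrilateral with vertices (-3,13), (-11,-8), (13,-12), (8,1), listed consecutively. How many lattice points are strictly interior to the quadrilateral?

By the shoelace formula, twice the signed area is |((-3)·(-8) − (-11)·13) + ((-11)·(-12) − 13·(-8)) + (13·1 − 8·(-12)) + (8·13 − (-3)·1)| = 619, so the area is 309.5.
Along each edge there are gcd(|Δx|,|Δy|)+1 lattice points, so counting each shared vertex once the boundary has gcd(8,21) + gcd(24,4) + gcd(5,13) + gcd(11,12) = 1+4+1+1 = 7.
Pick's theorem gives I = A − B/2 + 1 = 309.5 − 7/2 + 1 = 307.

307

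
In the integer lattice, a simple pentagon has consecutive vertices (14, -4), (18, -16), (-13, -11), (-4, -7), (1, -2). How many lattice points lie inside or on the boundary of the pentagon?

243

Using the shoelace formula, 2A = |(14·(-16) − 18·(-4)) + (18·(-11) − (-13)·(-16)) + ((-13)·(-7) − (-4)·(-11)) + ((-4)·(-2) − 1·(-7)) + (1·(-4) − 14·(-2))| = 472, so the area is 236.
Summing gcd(|Δx|,|Δy|) over the edges gives the boundary count: gcd(4,12) + gcd(31,5) + gcd(9,4) + gcd(5,5) + gcd(13,2) = 4+1+1+5+1 = 12.
Pick's theorem gives I = A − B/2 + 1 = 236 − 12/2 + 1 = 231, so the closed region contains I + B = 231 + 12 = 243 lattice points.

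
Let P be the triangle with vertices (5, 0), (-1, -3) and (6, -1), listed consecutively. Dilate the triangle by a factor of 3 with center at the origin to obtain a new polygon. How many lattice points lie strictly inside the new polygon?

34

The shoelace formula gives twice the area as |(5·(-3) − (-1)·0) + ((-1)·(-1) − 6·(-3)) + (6·0 − 5·(-1))| = 9, so the area is 9/2.
Summing gcd(|Δx|,|Δy|) over the edges gives the boundary count: gcd(6,3) + gcd(7,2) + gcd(1,1) = 3+1+1 = 5.
Scaling by 3 multiplies the area by 3² = 9 (so the new area is 40.5) and multiplies the boundary lattice-point count by 3, giving 15.
By Pick's theorem, the interior count of the dilated polygon is 40.5 − 15/2 + 1 = 34.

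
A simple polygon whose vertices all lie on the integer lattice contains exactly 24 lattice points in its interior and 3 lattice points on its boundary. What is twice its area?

49

By Pick's theorem, A = I + B/2 − 1 = 24 + 3/2 − 1 = 49/2.
Hence 2A = 49.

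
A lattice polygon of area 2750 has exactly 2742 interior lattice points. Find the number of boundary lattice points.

18

Pick's theorem gives A = I + B/2 − 1, so B = 2(A − I + 1) = 2(2750 − 2742 + 1) = 18.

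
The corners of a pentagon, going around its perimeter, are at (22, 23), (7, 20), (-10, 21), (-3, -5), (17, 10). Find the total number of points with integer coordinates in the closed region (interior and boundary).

489

Using the shoelace formula, 2A = |[22·20 − 7·23] + [7·21 − (-10)·20] + [(-10)·(-5) − (-3)·21] + [(-3)·10 − 17·(-5)] + [17·23 − 22·10]| = 965, so the area is 482.5.
Summing gcd(|Δx|,|Δy|) over the edges gives the boundary count: gcd(15,3) + gcd(17,1) + gcd(7,26) + gcd(20,15) + gcd(5,13) = 3+1+1+5+1 = 11.
Pick's theorem gives I = A − B/2 + 1 = 482.5 − 11/2 + 1 = 478, so the closed region contains I + B = 478 + 11 = 489 lattice points.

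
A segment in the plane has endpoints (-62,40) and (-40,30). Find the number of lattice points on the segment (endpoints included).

The number of lattice points on a segment between lattice points is gcd(|Δx|,|Δy|) + 1 = gcd(22,10) + 1 = 2 + 1 = 3.

3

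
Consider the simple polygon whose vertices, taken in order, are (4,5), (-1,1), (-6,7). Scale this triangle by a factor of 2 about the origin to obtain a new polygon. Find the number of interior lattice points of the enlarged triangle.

Using the shoelace formula, 2A = |(4·1 − (-1)·5) + ((-1)·7 − (-6)·1) + ((-6)·5 − 4·7)| = 50, so the area is 25.
Summing gcd(|Δx|,|Δy|) over the edges gives the boundary count: gcd(5,4) + gcd(5,6) + gcd(10,2) = 1+1+2 = 4.
Scaling by 2 multiplies the area by 2² = 4 (so the new area is 100) and multiplies the boundary lattice-point count by 2, giving 8.
By Pick's theorem, the interior count of the dilated polygon is 100 − 8/2 + 1 = 97.

97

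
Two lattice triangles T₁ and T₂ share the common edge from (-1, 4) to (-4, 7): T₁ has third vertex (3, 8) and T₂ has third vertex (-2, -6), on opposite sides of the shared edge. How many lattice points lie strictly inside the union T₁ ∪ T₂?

The union is the simple quadrilateral with vertices (-1, 4), (3, 8), (-4, 7), (-2, -6) in order.
The shoelace formula gives twice the area as |((-1)·8 − 3·4) + (3·7 − (-4)·8) + ((-4)·(-6) − (-2)·7) + ((-2)·4 − (-1)·(-6))| = 57, so the area is 28.5.
The number of boundary lattice points is Σ gcd(|Δx|,|Δy|) = gcd(4,4) + gcd(7,1) + gcd(2,13) + gcd(1,10) = 4+1+1+1 = 7.
By Pick's theorem I = A − B/2 + 1 = 28.5 − 7/2 + 1 = 26.

26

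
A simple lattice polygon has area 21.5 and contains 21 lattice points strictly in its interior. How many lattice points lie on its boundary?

Pick's theorem gives A = I + B/2 − 1, so B = 2(A − I + 1) = 2(21.5 − 21 + 1) = 3.

3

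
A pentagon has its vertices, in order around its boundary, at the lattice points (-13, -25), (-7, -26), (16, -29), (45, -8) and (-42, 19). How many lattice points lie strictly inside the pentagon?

1885

Using the shoelace formula, 2A = |((-13)·(-26) − (-7)·(-25)) + ((-7)·(-29) − 16·(-26)) + (16·(-8) − 45·(-29)) + (45·19 − (-42)·(-8)) + ((-42)·(-25) − (-13)·19)| = 3775, so the area is 1887.5.
The number of boundary lattice points is Σ gcd(|Δx|,|Δy|) = gcd(6,1) + gcd(23,3) + gcd(29,21) + gcd(87,27) + gcd(29,44) = 1+1+1+3+1 = 7.
Pick's theorem gives I = A − B/2 + 1 = 1887.5 − 7/2 + 1 = 1885.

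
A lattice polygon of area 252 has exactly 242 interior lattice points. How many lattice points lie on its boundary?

22

Pick's theorem gives A = I + B/2 − 1, so B = 2(A − I + 1) = 2(252 − 242 + 1) = 22.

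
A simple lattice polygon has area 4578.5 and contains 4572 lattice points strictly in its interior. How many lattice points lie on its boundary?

Pick's theorem gives A = I + B/2 − 1, so B = 2(A − I + 1) = 2(4578.5 − 4572 + 1) = 15.

15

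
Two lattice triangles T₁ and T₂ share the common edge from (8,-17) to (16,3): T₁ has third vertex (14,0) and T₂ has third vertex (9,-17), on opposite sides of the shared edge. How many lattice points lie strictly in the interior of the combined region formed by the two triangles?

The union is the simple quadrilateral with vertices (8,-17), (14,0), (16,3), (9,-17) in order.
The shoelace formula gives twice the area as |[8·0 − 14·(-17)] + [14·3 − 16·0] + [16·(-17) − 9·3] + [9·(-17) − 8·(-17)]| = 36, so the area is 18.
Summing gcd(|Δx|,|Δy|) over the edges gives the boundary count: gcd(6,17) + gcd(2,3) + gcd(7,20) + gcd(1,0) = 1+1+1+1 = 4.
By Pick's theorem I = A − B/2 + 1 = 18 − 4/2 + 1 = 17.

17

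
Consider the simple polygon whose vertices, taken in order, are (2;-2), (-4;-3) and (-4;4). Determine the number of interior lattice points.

Using the shoelace formula, 2A = |(2·(-3) − (-4)·(-2)) + ((-4)·4 − (-4)·(-3)) + ((-4)·(-2) − 2·4)| = 42, so the area is 21.
Summing gcd(|Δx|,|Δy|) over the edges gives the boundary count: gcd(6,1) + gcd(0,7) + gcd(6,6) = 1+7+6 = 14.
Pick's theorem gives I = A − B/2 + 1 = 21 − 14/2 + 1 = 15.

15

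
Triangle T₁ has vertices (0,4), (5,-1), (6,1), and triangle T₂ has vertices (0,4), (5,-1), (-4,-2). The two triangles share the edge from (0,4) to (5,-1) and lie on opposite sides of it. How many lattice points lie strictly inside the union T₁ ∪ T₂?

30

The union is the simple quadrilateral with vertices (0,4), (6,1), (5,-1), (-4,-2) in order.
By the shoelace formula, twice the signed area is |(0·1 − 6·4) + (6·(-1) − 5·1) + (5·(-2) − (-4)·(-1)) + ((-4)·4 − 0·(-2))| = 65, so the area is 65/2.
Summing gcd(|Δx|,|Δy|) over the edges gives the boundary count: gcd(6,3) + gcd(1,2) + gcd(9,1) + gcd(4,6) = 3+1+1+2 = 7.
By Pick's theorem I = A − B/2 + 1 = 65/2 − 7/2 + 1 = 30.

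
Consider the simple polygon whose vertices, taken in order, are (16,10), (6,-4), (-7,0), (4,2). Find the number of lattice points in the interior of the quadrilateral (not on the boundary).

The shoelace formula gives twice the area as |[16·(-4) − 6·10] + [6·0 − (-7)·(-4)] + [(-7)·2 − 4·0] + [4·10 − 16·2]| = 158, so the area is 79.
The number of boundary lattice points is Σ gcd(|Δx|,|Δy|) = gcd(10,14) + gcd(13,4) + gcd(11,2) + gcd(12,8) = 2+1+1+4 = 8.
By Pick's theorem A = I + B/2 − 1, so I = 79 − 8/2 + 1 = 76.

76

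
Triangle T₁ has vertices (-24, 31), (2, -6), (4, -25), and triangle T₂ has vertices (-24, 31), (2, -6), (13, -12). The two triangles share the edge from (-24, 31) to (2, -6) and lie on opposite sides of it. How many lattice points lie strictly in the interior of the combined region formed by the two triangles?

The union is the simple quadrilateral with vertices (-24, 31), (4, -25), (2, -6), (13, -12) in order.
Using the shoelace formula, 2A = |((-24)·(-25) − 4·31) + (4·(-6) − 2·(-25)) + (2·(-12) − 13·(-6)) + (13·31 − (-24)·(-12))| = 671, so the area is 671/2.
The number of boundary lattice points is Σ gcd(|Δx|,|Δy|) = gcd(28,56) + gcd(2,19) + gcd(11,6) + gcd(37,43) = 28+1+1+1 = 31.
By Pick's theorem I = A − B/2 + 1 = 671/2 − 31/2 + 1 = 321.

321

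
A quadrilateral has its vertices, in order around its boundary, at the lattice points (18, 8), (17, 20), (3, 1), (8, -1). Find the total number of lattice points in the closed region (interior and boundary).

The shoelace formula gives twice the area as |[18·20 − 17·8] + [17·1 − 3·20] + [3·(-1) − 8·1] + [8·8 − 18·(-1)]| = 252, so the area is 126.
The number of boundary lattice points is Σ gcd(|Δx|,|Δy|) = gcd(1,12) + gcd(14,19) + gcd(5,2) + gcd(10,9) = 1+1+1+1 = 4.
Pick's theorem gives I = A − B/2 + 1 = 126 − 4/2 + 1 = 125, so the closed region contains I + B = 125 + 4 = 129 lattice points.

129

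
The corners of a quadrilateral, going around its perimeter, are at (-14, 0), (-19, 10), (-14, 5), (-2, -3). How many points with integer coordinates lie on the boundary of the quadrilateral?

17

The number of boundary lattice points is Σ gcd(|Δx|,|Δy|) = gcd(5,10) + gcd(5,5) + gcd(12,8) + gcd(12,3) = 5+5+4+3 = 17.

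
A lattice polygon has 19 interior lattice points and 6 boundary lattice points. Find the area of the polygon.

21

By Pick's theorem, A = I + B/2 − 1 = 19 + 6/2 − 1 = 21.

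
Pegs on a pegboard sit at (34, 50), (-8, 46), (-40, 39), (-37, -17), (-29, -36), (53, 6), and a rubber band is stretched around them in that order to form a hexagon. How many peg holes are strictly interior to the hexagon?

The shoelace formula gives twice the area as |[34·46 − (-8)·50] + [(-8)·39 − (-40)·46] + [(-40)·(-17) − (-37)·39] + [(-37)·(-36) − (-29)·(-17)] + [(-29)·6 − 53·(-36)] + [53·50 − 34·6]| = 10634, so the area is 5317.
The number of boundary lattice points is Σ gcd(|Δx|,|Δy|) = gcd(42,4) + gcd(32,7) + gcd(3,56) + gcd(8,19) + gcd(82,42) + gcd(19,44) = 2+1+1+1+2+1 = 8.
Pick's theorem gives I = A − B/2 + 1 = 5317 − 8/2 + 1 = 5314.

5314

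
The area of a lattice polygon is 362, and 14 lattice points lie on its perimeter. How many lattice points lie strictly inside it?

From Pick's theorem, I = A − B/2 + 1 = 362 − 14/2 + 1 = 356.

356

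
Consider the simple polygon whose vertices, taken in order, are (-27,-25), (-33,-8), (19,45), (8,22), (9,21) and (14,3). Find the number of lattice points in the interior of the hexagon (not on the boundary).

1223

Using the shoelace formula, 2A = |[(-27)·(-8) − (-33)·(-25)] + [(-33)·45 − 19·(-8)] + [19·22 − 8·45] + [8·21 − 9·22] + [9·3 − 14·21] + [14·(-25) − (-27)·3]| = 2450, so the area is 1225.
The number of boundary lattice points is Σ gcd(|Δx|,|Δy|) = gcd(6,17) + gcd(52,53) + gcd(11,23) + gcd(1,1) + gcd(5,18) + gcd(41,28) = 1+1+1+1+1+1 = 6.
By Pick's theorem A = I + B/2 − 1, so I = 1225 − 6/2 + 1 = 1223.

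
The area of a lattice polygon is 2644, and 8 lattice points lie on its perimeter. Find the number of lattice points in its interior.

From Pick's theorem, I = A − B/2 + 1 = 2644 − 8/2 + 1 = 2641.

2641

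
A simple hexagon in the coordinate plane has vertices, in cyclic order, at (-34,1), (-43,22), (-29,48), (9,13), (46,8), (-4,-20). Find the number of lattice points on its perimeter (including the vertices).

Summing gcd(|Δx|,|Δy|) over the edges gives the boundary count: gcd(9,21) + gcd(14,26) + gcd(38,35) + gcd(37,5) + gcd(50,28) + gcd(30,21) = 3+2+1+1+2+3 = 12.

12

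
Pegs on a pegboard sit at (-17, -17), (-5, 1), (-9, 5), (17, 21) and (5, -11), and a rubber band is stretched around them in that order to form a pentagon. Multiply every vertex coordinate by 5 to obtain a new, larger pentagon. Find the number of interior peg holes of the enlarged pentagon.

11906

The shoelace formula gives twice the area as |((-17)·1 − (-5)·(-17)) + ((-5)·5 − (-9)·1) + ((-9)·21 − 17·5) + (17·(-11) − 5·21) + (5·(-17) − (-17)·(-11))| = 956, so the area is 478.
Summing gcd(|Δx|,|Δy|) over the edges gives the boundary count: gcd(12,18) + gcd(4,4) + gcd(26,16) + gcd(12,32) + gcd(22,6) = 6+4+2+4+2 = 18.
Scaling by 5 multiplies the area by 5² = 25 (so the new area is 11950) and multiplies the boundary lattice-point count by 5, giving 90.
By Pick's theorem, the interior count of the dilated polygon is 11950 − 90/2 + 1 = 11906.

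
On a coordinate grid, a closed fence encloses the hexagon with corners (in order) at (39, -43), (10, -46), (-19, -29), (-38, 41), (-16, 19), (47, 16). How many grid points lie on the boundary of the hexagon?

29

The number of boundary lattice points is Σ gcd(|Δx|,|Δy|) = gcd(29,3) + gcd(29,17) + gcd(19,70) + gcd(22,22) + gcd(63,3) + gcd(8,59) = 1+1+1+22+3+1 = 29.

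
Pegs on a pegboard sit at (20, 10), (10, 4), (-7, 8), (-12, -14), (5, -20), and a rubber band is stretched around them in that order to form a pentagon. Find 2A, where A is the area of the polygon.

The shoelace formula gives twice the area as |(20·4 − 10·10) + (10·8 − (-7)·4) + ((-7)·(-14) − (-12)·8) + ((-12)·(-20) − 5·(-14)) + (5·10 − 20·(-20))| = 1042, so the area is 521.

1042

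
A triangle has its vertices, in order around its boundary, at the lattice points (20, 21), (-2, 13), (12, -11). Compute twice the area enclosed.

By the shoelace formula, twice the signed area is |(20·13 − (-2)·21) + ((-2)·(-11) − 12·13) + (12·21 − 20·(-11))| = 640, so the area is 320.

640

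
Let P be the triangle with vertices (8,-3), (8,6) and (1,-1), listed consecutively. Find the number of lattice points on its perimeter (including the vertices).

17

Along each edge there are gcd(|Δx|,|Δy|)+1 lattice points, so counting each shared vertex once the boundary has gcd(0,9) + gcd(7,7) + gcd(7,2) = 9+7+1 = 17.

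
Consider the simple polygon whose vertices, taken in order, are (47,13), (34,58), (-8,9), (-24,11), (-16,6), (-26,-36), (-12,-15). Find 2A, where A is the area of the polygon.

4453

The shoelace formula gives twice the area as |(47·58 − 34·13) + (34·9 − (-8)·58) + ((-8)·11 − (-24)·9) + ((-24)·6 − (-16)·11) + ((-16)·(-36) − (-26)·6) + ((-26)·(-15) − (-12)·(-36)) + ((-12)·13 − 47·(-15))| = 4453, so the area is 2226.5.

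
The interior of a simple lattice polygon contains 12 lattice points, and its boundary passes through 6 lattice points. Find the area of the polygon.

14

By Pick's theorem, A = I + B/2 − 1 = 12 + 6/2 − 1 = 14.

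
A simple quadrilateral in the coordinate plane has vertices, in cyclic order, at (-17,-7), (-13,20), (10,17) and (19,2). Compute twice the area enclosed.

1254

The shoelace formula gives twice the area as |[(-17)·20 − (-13)·(-7)] + [(-13)·17 − 10·20] + [10·2 − 19·17] + [19·(-7) − (-17)·2]| = 1254, so the area is 627.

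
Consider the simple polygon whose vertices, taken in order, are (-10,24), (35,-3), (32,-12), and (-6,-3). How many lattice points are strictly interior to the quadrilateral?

Using the shoelace formula, 2A = |((-10)·(-3) − 35·24) + (35·(-12) − 32·(-3)) + (32·(-3) − (-6)·(-12)) + ((-6)·24 − (-10)·(-3))| = 1476, so the area is 738.
Along each edge there are gcd(|Δx|,|Δy|)+1 lattice points, so counting each shared vertex once the boundary has gcd(45,27) + gcd(3,9) + gcd(38,9) + gcd(4,27) = 9+3+1+1 = 14.
Pick's theorem gives I = A − B/2 + 1 = 738 − 14/2 + 1 = 732.

732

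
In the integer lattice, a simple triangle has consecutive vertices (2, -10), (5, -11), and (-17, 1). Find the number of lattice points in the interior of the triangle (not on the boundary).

6

The shoelace formula gives twice the area as |(2·(-11) − 5·(-10)) + (5·1 − (-17)·(-11)) + ((-17)·(-10) − 2·1)| = 14, so the area is 7.
Along each edge there are gcd(|Δx|,|Δy|)+1 lattice points, so counting each shared vertex once the boundary has gcd(3,1) + gcd(22,12) + gcd(19,11) = 1+2+1 = 4.
Pick's theorem gives I = A − B/2 + 1 = 7 − 4/2 + 1 = 6.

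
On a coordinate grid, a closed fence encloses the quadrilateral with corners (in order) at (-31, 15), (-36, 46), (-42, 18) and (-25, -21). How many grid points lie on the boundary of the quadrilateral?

Along each edge there are gcd(|Δx|,|Δy|)+1 lattice points, so counting each shared vertex once the boundary has gcd(5,31) + gcd(6,28) + gcd(17,39) + gcd(6,36) = 1+2+1+6 = 10.

10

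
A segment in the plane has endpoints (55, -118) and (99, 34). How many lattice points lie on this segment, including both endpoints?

5

The number of lattice points on a segment between lattice points is gcd(|Δx|,|Δy|) + 1 = gcd(44,152) + 1 = 4 + 1 = 5.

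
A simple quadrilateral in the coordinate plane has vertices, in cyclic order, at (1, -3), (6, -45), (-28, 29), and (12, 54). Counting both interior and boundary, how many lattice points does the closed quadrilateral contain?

The shoelace formula gives twice the area as |[1·(-45) − 6·(-3)] + [6·29 − (-28)·(-45)] + [(-28)·54 − 12·29] + [12·(-3) − 1·54]| = 3063, so the area is 1531.5.
Summing gcd(|Δx|,|Δy|) over the edges gives the boundary count: gcd(5,42) + gcd(34,74) + gcd(40,25) + gcd(11,57) = 1+2+5+1 = 9.
Pick's theorem gives I = A − B/2 + 1 = 1531.5 − 9/2 + 1 = 1528, so the closed region contains I + B = 1528 + 9 = 1537 lattice points.

1537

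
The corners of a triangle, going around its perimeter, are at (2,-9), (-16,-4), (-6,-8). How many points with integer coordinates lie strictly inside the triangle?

Using the shoelace formula, 2A = |[2·(-4) − (-16)·(-9)] + [(-16)·(-8) − (-6)·(-4)] + [(-6)·(-9) − 2·(-8)]| = 22, so the area is 11.
Along each edge there are gcd(|Δx|,|Δy|)+1 lattice points, so counting each shared vertex once the boundary has gcd(18,5) + gcd(10,4) + gcd(8,1) = 1+2+1 = 4.
By Pick's theorem A = I + B/2 − 1, so I = 11 − 4/2 + 1 = 10.

10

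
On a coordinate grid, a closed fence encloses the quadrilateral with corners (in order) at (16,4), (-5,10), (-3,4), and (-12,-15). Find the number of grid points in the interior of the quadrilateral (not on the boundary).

235

Using the shoelace formula, 2A = |(16·10 − (-5)·4) + ((-5)·4 − (-3)·10) + ((-3)·(-15) − (-12)·4) + ((-12)·4 − 16·(-15))| = 475, so the area is 475/2.
The number of boundary lattice points is Σ gcd(|Δx|,|Δy|) = gcd(21,6) + gcd(2,6) + gcd(9,19) + gcd(28,19) = 3+2+1+1 = 7.
Pick's theorem gives I = A − B/2 + 1 = 475/2 − 7/2 + 1 = 235.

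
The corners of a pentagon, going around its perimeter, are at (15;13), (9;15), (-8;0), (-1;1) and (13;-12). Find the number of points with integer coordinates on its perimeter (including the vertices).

Summing gcd(|Δx|,|Δy|) over the edges gives the boundary count: gcd(6,2) + gcd(17,15) + gcd(7,1) + gcd(14,13) + gcd(2,25) = 2+1+1+1+1 = 6.

6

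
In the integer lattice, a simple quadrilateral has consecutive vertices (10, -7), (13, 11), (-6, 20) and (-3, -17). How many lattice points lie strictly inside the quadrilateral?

By the shoelace formula, twice the signed area is |(10·11 − 13·(-7)) + (13·20 − (-6)·11) + ((-6)·(-17) − (-3)·20) + ((-3)·(-7) − 10·(-17))| = 880, so the area is 440.
The number of boundary lattice points is Σ gcd(|Δx|,|Δy|) = gcd(3,18) + gcd(19,9) + gcd(3,37) + gcd(13,10) = 3+1+1+1 = 6.
Pick's theorem gives I = A − B/2 + 1 = 440 − 6/2 + 1 = 438.

438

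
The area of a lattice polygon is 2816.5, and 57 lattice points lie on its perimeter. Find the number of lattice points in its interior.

From Pick's theorem, I = A − B/2 + 1 = 2816.5 − 57/2 + 1 = 2789.

2789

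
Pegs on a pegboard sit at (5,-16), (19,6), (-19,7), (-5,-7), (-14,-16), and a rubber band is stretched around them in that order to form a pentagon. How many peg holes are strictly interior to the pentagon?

496

Using the shoelace formula, 2A = |(5·6 − 19·(-16)) + (19·7 − (-19)·6) + ((-19)·(-7) − (-5)·7) + ((-5)·(-16) − (-14)·(-7)) + ((-14)·(-16) − 5·(-16))| = 1035, so the area is 1035/2.
Summing gcd(|Δx|,|Δy|) over the edges gives the boundary count: gcd(14,22) + gcd(38,1) + gcd(14,14) + gcd(9,9) + gcd(19,0) = 2+1+14+9+19 = 45.
Pick's theorem gives I = A − B/2 + 1 = 1035/2 − 45/2 + 1 = 496.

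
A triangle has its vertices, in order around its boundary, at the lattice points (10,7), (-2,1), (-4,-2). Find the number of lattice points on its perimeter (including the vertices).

8

The number of boundary lattice points is Σ gcd(|Δx|,|Δy|) = gcd(12,6) + gcd(2,3) + gcd(14,9) = 6+1+1 = 8.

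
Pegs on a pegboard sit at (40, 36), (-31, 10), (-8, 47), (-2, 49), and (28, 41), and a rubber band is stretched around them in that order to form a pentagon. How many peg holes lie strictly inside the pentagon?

1120

The shoelace formula gives twice the area as |[40·10 − (-31)·36] + [(-31)·47 − (-8)·10] + [(-8)·49 − (-2)·47] + [(-2)·41 − 28·49] + [28·36 − 40·41]| = 2245, so the area is 2245/2.
Along each edge there are gcd(|Δx|,|Δy|)+1 lattice points, so counting each shared vertex once the boundary has gcd(71,26) + gcd(23,37) + gcd(6,2) + gcd(30,8) + gcd(12,5) = 1+1+2+2+1 = 7.
Pick's theorem gives I = A − B/2 + 1 = 2245/2 − 7/2 + 1 = 1120.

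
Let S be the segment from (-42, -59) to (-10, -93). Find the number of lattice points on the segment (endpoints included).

3

The number of lattice points on a segment between lattice points is gcd(|Δx|,|Δy|) + 1 = gcd(32,34) + 1 = 2 + 1 = 3.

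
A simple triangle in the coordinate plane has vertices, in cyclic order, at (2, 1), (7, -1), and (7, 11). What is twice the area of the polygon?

60

The shoelace formula gives twice the area as |(2·(-1) − 7·1) + (7·11 − 7·(-1)) + (7·1 − 2·11)| = 60, so the area is 30.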